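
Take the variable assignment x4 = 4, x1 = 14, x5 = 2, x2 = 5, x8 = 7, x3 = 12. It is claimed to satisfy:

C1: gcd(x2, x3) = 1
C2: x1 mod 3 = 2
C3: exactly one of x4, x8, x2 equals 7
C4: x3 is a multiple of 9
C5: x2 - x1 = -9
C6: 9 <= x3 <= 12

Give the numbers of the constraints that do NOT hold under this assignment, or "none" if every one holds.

C1: gcd(5, 12) = 1  ✓
C2: 14 mod 3 = 2  ✓
C3: x4=4, x8=7, x2=5; 1 of them equals 7  ✓
C4: 12 = 9*1 + 3, so 9 does not divide 12  ✗
C5: x2 - x1 = 5 - 14 = -9  ✓
C6: x3 = 12 lies in [9, 12]  ✓

Constraint 4 does not hold.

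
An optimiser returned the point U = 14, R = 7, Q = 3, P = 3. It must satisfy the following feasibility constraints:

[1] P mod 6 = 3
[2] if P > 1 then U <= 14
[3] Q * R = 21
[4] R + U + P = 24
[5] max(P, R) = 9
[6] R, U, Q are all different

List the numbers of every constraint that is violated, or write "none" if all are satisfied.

[1] 3 mod 6 = 3 — OK.
[2] P = 3 > 1, so we need U ≤ 14; U = 14 ≤ 14 — OK.
[3] Q * R = 3 * 7 = 21 — OK.
[4] R + U + P = 7 + 14 + 3 = 24 — OK.
[5] max(3, 7) = 7, not 9 — violated.
[6] values 7, 14, 3 are pairwise distinct — OK.

No — constraint 5 is not satisfied.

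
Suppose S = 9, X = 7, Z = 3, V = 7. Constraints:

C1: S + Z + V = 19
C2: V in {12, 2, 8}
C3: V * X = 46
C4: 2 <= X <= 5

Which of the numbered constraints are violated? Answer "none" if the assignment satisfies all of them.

C1: S + Z + V = 9 + 3 + 7 = 19 — holds.
C2: V = 7 is not in {12, 2, 8} — fails.
C3: V * X = 7 * 7 = 49, not 46 — fails.
C4: X = 7 is outside [2, 5] — fails.

No — constraints 2, 3, and 4 are not satisfied.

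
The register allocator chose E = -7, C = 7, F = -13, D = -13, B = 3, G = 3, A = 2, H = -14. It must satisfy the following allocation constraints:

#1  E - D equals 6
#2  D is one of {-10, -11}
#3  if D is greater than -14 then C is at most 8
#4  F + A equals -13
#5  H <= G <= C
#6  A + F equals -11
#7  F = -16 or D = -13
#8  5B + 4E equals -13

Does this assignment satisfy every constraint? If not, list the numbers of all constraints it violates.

Constraints 2 and 4 are violated.

#1 E - D = -7 - (-13) = 6  ✔
#2 D = -13 is not in {-10, -11}  ✘
#3 D = -13 > -14, so we need C ≤ 8; C = 7 ≤ 8  ✔
#4 F + A = -13 + 2 = -11, not -13  ✘
#5 values -14 <= 3 <= 7  ✔
#6 A + F = 2 + (-13) = -11  ✔
#7 F = -13 ≠ -16, but D = -13 = -13 (second disjunct)  ✔
#8 5B + 4E = 5(3) + 4(-7) = -13  ✔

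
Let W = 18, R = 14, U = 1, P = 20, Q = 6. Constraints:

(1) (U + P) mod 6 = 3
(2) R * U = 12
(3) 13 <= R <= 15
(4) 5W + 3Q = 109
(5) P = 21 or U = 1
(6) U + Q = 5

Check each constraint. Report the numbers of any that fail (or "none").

Violated: 2, 4, 6.

(1) U + P = 21; 21 mod 6 = 3 — holds.
(2) R * U = 14 * 1 = 14, not 12 — does not hold.
(3) R = 14 lies in [13, 15] — holds.
(4) 5W + 3Q = 5(18) + 3(6) = 108, not 109 — does not hold.
(5) P = 20 ≠ 21, but U = 1 = 1 (second disjunct) — holds.
(6) U + Q = 1 + 6 = 7, not 5 — does not hold.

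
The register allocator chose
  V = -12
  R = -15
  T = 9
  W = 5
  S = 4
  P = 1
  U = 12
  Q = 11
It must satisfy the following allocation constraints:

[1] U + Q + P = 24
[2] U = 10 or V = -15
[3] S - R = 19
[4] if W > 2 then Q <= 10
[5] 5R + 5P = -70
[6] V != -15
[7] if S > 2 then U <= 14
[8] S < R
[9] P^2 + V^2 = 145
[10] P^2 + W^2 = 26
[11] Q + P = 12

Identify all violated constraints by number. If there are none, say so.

Violated: 2, 4, and 8.

[1] U + Q + P = 12 + 11 + 1 = 24  ✔
[2] U = 12 ≠ 10 and V = -12 ≠ -15; both disjuncts false  ✘
[3] S - R = 4 - (-15) = 19  ✔
[4] W = 5 > 2, so we need Q ≤ 10; but Q = 11 > 10  ✘
[5] 5R + 5P = 5(-15) + 5(1) = -70  ✔
[6] V = -12, and -12 ≠ -15  ✔
[7] S = 4 > 2, so we need U ≤ 14; U = 12 ≤ 14  ✔
[8] S = 4, R = -15; 4 ≥ -15 (want <)  ✘
[9] P^2 + V^2 = 1^2 + (-12)^2 = 1 + 144 = 145  ✔
[10] P^2 + W^2 = 1^2 + 5^2 = 1 + 25 = 26  ✔
[11] Q + P = 11 + 1 = 12  ✔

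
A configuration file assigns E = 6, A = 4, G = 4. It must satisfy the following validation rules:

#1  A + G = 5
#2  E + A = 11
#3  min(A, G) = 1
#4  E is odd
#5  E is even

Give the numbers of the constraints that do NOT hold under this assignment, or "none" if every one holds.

#1 A + G = 4 + 4 = 8, not 5 — fails.
#2 E + A = 6 + 4 = 10, not 11 — fails.
#3 min(4, 4) = 4, not 1 — fails.
#4 E = 6 is even — fails.
#5 E = 6 is even — holds.

The assignment fails constraints 1, 2, 3, 4.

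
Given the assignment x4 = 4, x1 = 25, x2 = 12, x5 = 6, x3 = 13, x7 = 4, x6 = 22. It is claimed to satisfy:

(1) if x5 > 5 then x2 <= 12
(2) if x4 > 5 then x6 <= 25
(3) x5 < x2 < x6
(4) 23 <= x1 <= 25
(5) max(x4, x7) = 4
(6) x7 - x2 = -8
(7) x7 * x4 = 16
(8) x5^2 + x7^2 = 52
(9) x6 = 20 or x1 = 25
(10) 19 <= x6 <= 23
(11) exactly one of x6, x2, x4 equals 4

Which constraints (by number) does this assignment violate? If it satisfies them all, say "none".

(1) x5 = 6 > 5, so we need x2 ≤ 12; x2 = 12 ≤ 12 — holds.
(2) x4 = 4, not > 5; antecedent false, conditional vacuously true — holds.
(3) values 6 < 12 < 22 — holds.
(4) x1 = 25 lies in [23, 25] — holds.
(5) max(4, 4) = 4 — holds.
(6) x7 - x2 = 4 - 12 = -8 — holds.
(7) x7 * x4 = 4 * 4 = 16 — holds.
(8) x5^2 + x7^2 = 6^2 + 4^2 = 36 + 16 = 52 — holds.
(9) x6 = 22 ≠ 20, but x1 = 25 = 25 (second disjunct) — holds.
(10) x6 = 22 lies in [19, 23] — holds.
(11) x6=22, x2=12, x4=4; 1 of them equals 4 — holds.

Yes — all constraints hold.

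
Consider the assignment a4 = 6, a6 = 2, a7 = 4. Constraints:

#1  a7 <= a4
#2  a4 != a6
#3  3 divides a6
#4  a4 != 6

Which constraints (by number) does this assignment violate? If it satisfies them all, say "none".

Violated: 3 and 4.

#1 a7 = 4, a4 = 6; 4 ≤ 6 — holds.
#2 a4 = 6, a6 = 2; distinct — holds.
#3 2 = 3*0 + 2, so 3 does not divide 2 — fails.
#4 a4 = 6, but 6 is required to differ — fails.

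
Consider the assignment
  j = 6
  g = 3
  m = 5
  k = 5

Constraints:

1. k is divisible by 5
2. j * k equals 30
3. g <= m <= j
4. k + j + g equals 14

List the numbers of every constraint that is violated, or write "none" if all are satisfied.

1. 5 / 5 = 1, so 5 divides 5 — satisfied.
2. j * k = 6 * 5 = 30 — satisfied.
3. values 3 <= 5 <= 6 — satisfied.
4. k + j + g = 5 + 6 + 3 = 14 — satisfied.

The assignment satisfies every constraint.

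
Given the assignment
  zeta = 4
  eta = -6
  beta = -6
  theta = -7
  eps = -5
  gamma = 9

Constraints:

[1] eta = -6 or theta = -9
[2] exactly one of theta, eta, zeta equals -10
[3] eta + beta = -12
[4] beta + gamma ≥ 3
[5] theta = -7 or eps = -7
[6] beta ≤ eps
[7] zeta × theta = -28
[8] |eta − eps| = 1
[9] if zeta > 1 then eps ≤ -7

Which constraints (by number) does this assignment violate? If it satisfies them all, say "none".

[1] eta = -6 = -6 (first disjunct) — satisfied.
[2] theta=-7, eta=-6, zeta=4; 0 of them equal -10, not exactly one — violated.
[3] eta + beta = -6 + (-6) = -12 — satisfied.
[4] beta + gamma = -6 + 9 = 3; 3 ≥ 3 — satisfied.
[5] theta = -7 = -7 (first disjunct) — satisfied.
[6] beta = -6, eps = -5; -6 ≤ -5 — satisfied.
[7] zeta × theta = 4 × (-7) = -28 — satisfied.
[8] |-6 − (-5)| = 1 — satisfied.
[9] zeta = 4 > 1, so we need eps ≤ -7; but eps = -5 > -7 — violated.

Constraints 2, 9 do not hold.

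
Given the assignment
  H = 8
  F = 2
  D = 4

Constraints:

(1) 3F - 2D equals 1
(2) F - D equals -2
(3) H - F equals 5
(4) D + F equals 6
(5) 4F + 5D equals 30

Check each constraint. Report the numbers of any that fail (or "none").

(1) 3F - 2D = 3(2) - 2(4) = -2, not 1 — violated.
(2) F - D = 2 - 4 = -2 — satisfied.
(3) H - F = 8 - 2 = 6, not 5 — violated.
(4) D + F = 4 + 2 = 6 — satisfied.
(5) 4F + 5D = 4(2) + 5(4) = 28, not 30 — violated.

Constraints 1, 3, 5 do not hold.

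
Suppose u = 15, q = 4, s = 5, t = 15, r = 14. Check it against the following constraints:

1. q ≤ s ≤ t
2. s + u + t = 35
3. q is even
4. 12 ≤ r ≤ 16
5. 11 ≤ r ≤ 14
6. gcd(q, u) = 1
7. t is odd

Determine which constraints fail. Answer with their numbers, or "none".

Yes — all constraints hold.

1. values 4 ≤ 5 ≤ 15 — holds.
2. s + u + t = 5 + 15 + 15 = 35 — holds.
3. q = 4 is even — holds.
4. r = 14 lies in [12, 16] — holds.
5. r = 14 lies in [11, 14] — holds.
6. gcd(4, 15) = 1 — holds.
7. t = 15 is odd — holds.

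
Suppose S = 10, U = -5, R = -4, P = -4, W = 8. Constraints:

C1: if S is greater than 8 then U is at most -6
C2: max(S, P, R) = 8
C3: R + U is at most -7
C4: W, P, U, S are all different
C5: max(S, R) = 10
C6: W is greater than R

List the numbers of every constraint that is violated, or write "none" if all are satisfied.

No — constraints 1 and 2 are not satisfied.

C1: S = 10 > 8, so we need U ≤ -6; but U = -5 > -6 — does not hold.
C2: max(10, -4, -4) = 10, not 8 — does not hold.
C3: R + U = -4 + (-5) = -9; -9 ≤ -7 — holds.
C4: values 8, -4, -5, 10 are pairwise distinct — holds.
C5: max(10, -4) = 10 — holds.
C6: W = 8, R = -4; 8 > -4 — holds.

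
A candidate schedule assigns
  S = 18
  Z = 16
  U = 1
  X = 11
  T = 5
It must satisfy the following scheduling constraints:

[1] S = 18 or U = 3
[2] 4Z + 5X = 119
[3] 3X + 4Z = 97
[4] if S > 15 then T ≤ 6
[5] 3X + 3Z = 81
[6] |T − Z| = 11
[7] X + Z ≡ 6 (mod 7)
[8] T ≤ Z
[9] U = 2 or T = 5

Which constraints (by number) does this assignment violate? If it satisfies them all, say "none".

[1] S = 18 = 18 (first disjunct) — OK.
[2] 4Z + 5X = 4(16) + 5(11) = 119 — OK.
[3] 3X + 4Z = 3(11) + 4(16) = 97 — OK.
[4] S = 18 > 15, so we need T ≤ 6; T = 5 ≤ 6 — OK.
[5] 3X + 3Z = 3(11) + 3(16) = 81 — OK.
[6] |5 − 16| = 11 — OK.
[7] X + Z = 27; 27 mod 7 = 6 — OK.
[8] T = 5, Z = 16; 5 ≤ 16 — OK.
[9] U = 1 ≠ 2, but T = 5 = 5 (second disjunct) — OK.

None — every constraint holds.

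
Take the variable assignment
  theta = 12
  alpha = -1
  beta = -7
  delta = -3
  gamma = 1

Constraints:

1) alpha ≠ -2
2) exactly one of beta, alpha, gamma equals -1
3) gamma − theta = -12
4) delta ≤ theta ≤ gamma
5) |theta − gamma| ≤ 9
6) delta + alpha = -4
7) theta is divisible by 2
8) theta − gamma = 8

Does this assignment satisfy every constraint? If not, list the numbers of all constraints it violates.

1) alpha = -1, and -1 ≠ -2 — holds.
2) beta=-7, alpha=-1, gamma=1; 1 of them equals -1 — holds.
3) gamma − theta = 1 − 12 = -11, not -12 — fails.
4) values -3, 12, 1; theta = 12 is not ≤ gamma = 1 — fails.
5) |12 − 1| = 11; 11 > 9, exceeds bound 9 — fails.
6) delta + alpha = -3 + (-1) = -4 — holds.
7) 12 / 2 = 6, so 2 divides 12 — holds.
8) theta − gamma = 12 − 1 = 11, not 8 — fails.

The assignment fails constraints 3, 4, 5, and 8.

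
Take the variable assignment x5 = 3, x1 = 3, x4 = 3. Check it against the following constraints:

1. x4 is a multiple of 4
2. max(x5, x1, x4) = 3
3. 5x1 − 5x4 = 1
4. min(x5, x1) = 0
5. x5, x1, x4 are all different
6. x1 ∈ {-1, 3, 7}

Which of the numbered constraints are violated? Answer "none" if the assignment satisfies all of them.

1. 3 = 4×0 + 3, so 4 does not divide 3  FAIL
2. max(3, 3, 3) = 3  OK
3. 5x1 − 5x4 = 5(3) − 5(3) = 0, not 1  FAIL
4. min(3, 3) = 3, not 0  FAIL
5. x5 = x1 = 3, not all different  FAIL
6. x1 = 3 is in {-1, 3, 7}  OK

Violated: 1, 3, 4, and 5.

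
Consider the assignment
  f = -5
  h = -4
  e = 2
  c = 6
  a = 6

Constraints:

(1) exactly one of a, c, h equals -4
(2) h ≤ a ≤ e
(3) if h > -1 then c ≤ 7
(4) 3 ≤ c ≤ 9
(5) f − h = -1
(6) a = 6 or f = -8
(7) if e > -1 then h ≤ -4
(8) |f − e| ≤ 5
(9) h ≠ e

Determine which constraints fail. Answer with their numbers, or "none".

Constraints 2, 8 do not hold.

(1) a=6, c=6, h=-4; 1 of them equals -4 — holds.
(2) values -4, 6, 2; a = 6 is not ≤ e = 2 — does not hold.
(3) h = -4, not > -1; antecedent false, conditional vacuously true — holds.
(4) c = 6 lies in [3, 9] — holds.
(5) f − h = -5 − (-4) = -1 — holds.
(6) a = 6 = 6 (first disjunct) — holds.
(7) e = 2 > -1, so we need h ≤ -4; h = -4 ≤ -4 — holds.
(8) |-5 − 2| = 7; 7 > 5, exceeds bound 5 — does not hold.
(9) h = -4, e = 2; distinct — holds.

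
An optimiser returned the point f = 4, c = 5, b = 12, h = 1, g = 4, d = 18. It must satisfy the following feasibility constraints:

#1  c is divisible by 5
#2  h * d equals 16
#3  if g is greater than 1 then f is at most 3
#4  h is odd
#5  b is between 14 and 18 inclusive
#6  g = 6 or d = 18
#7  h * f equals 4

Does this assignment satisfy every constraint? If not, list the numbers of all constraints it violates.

No — constraints 2, 3, and 5 are not satisfied.

#1 5 / 5 = 1, so 5 divides 5 — satisfied.
#2 h * d = 1 * 18 = 18, not 16 — violated.
#3 g = 4 > 1, so we need f ≤ 3; but f = 4 > 3 — violated.
#4 h = 1 is odd — satisfied.
#5 b = 12 is outside [14, 18] — violated.
#6 g = 4 ≠ 6, but d = 18 = 18 (second disjunct) — satisfied.
#7 h * f = 1 * 4 = 4 — satisfied.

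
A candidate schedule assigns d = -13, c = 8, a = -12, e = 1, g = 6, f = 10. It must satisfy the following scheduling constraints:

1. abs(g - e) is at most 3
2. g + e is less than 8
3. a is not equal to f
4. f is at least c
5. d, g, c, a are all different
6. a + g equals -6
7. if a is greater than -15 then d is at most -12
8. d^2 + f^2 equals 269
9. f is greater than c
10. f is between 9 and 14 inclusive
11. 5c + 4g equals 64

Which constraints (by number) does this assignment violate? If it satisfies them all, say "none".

Constraint 1 is violated.

1. abs(6 - 1) = 5; 5 > 3, exceeds bound 3  ✘
2. g + e = 6 + 1 = 7; 7 < 8  ✔
3. a = -12, f = 10; distinct  ✔
4. f = 10, c = 8; 10 ≥ 8  ✔
5. values -13, 6, 8, -12 are pairwise distinct  ✔
6. a + g = -12 + 6 = -6  ✔
7. a = -12 > -15, so we need d ≤ -12; d = -13 ≤ -12  ✔
8. d^2 + f^2 = (-13)^2 + 10^2 = 169 + 100 = 269  ✔
9. f = 10, c = 8; 10 > 8  ✔
10. f = 10 lies in [9, 14]  ✔
11. 5c + 4g = 5(8) + 4(6) = 64  ✔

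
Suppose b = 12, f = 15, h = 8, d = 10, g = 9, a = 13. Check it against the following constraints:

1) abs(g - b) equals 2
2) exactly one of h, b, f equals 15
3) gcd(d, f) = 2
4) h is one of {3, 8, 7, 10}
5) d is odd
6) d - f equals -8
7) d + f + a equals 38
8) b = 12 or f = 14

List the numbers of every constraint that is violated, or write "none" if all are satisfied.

Violated: 1, 3, 5, 6.

1) abs(9 - 12) = 3, not 2  FAIL
2) h=8, b=12, f=15; 1 of them equals 15  OK
3) gcd(10, 15) = 5, not 2  FAIL
4) h = 8 is in {3, 8, 7, 10}  OK
5) d = 10 is even  FAIL
6) d - f = 10 - 15 = -5, not -8  FAIL
7) d + f + a = 10 + 15 + 13 = 38  OK
8) b = 12 = 12 (first disjunct)  OK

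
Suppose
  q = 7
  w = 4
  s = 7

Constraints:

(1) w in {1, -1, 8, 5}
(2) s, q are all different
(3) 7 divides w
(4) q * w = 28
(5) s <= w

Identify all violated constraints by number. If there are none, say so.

(1) w = 4 is not in {1, -1, 8, 5} — violated.
(2) s = q = 7, not all different — violated.
(3) 4 = 7*0 + 4, so 7 does not divide 4 — violated.
(4) q * w = 7 * 4 = 28 — OK.
(5) s = 7, w = 4; 7 > 4 (want ≤) — violated.

No — constraints 1, 2, 3, and 5 are not satisfied.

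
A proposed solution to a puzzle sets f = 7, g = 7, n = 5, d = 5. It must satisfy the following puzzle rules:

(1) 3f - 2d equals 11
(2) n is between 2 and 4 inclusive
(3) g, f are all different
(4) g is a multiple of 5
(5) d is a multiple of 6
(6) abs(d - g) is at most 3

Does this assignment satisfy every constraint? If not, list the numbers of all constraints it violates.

Constraints 2, 3, 4, 5 do not hold.

(1) 3f - 2d = 3(7) - 2(5) = 11 — holds.
(2) n = 5 is outside [2, 4] — fails.
(3) g = f = 7, not all different — fails.
(4) 7 = 5*1 + 2, so 5 does not divide 7 — fails.
(5) 5 = 6*0 + 5, so 6 does not divide 5 — fails.
(6) abs(5 - 7) = 2; 2 ≤ 3 — holds.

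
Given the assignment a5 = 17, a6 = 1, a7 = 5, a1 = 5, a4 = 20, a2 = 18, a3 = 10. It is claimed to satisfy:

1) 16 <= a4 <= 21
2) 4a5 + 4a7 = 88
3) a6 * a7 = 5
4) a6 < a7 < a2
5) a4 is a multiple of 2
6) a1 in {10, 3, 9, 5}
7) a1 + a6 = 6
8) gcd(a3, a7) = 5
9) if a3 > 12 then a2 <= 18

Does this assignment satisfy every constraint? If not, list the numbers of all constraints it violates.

All constraints are satisfied.

1) a4 = 20 lies in [16, 21]  ✓
2) 4a5 + 4a7 = 4(17) + 4(5) = 88  ✓
3) a6 * a7 = 1 * 5 = 5  ✓
4) values 1 < 5 < 18  ✓
5) 20 / 2 = 10, so 2 divides 20  ✓
6) a1 = 5 is in {10, 3, 9, 5}  ✓
7) a1 + a6 = 5 + 1 = 6  ✓
8) gcd(10, 5) = 5  ✓
9) a3 = 10, not > 12; antecedent false, conditional vacuously true  ✓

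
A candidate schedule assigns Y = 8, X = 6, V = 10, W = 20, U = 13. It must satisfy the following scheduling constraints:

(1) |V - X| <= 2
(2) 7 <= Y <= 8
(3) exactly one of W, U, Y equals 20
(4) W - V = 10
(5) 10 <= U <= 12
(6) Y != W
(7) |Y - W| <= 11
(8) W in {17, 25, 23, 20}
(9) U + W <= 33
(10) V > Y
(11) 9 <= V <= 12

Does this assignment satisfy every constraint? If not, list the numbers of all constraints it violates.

(1) |10 - 6| = 4; 4 > 2, exceeds bound 2 — does not hold.
(2) Y = 8 lies in [7, 8] — holds.
(3) W=20, U=13, Y=8; 1 of them equals 20 — holds.
(4) W - V = 20 - 10 = 10 — holds.
(5) U = 13 is outside [10, 12] — does not hold.
(6) Y = 8, W = 20; distinct — holds.
(7) |8 - 20| = 12; 12 > 11, exceeds bound 11 — does not hold.
(8) W = 20 is in {17, 25, 23, 20} — holds.
(9) U + W = 13 + 20 = 33; 33 ≤ 33 — holds.
(10) V = 10, Y = 8; 10 > 8 — holds.
(11) V = 10 lies in [9, 12] — holds.

The assignment fails constraints 1, 5, and 7.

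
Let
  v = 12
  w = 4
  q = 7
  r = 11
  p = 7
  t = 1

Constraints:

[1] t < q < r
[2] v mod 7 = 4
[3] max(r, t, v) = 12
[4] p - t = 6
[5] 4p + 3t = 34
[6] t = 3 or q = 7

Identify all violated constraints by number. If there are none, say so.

[1] values 1 < 7 < 11 — holds.
[2] 12 mod 7 = 5, not 4 — does not hold.
[3] max(11, 1, 12) = 12 — holds.
[4] p - t = 7 - 1 = 6 — holds.
[5] 4p + 3t = 4(7) + 3(1) = 31, not 34 — does not hold.
[6] t = 1 ≠ 3, but q = 7 = 7 (second disjunct) — holds.

Violated: 2 and 5.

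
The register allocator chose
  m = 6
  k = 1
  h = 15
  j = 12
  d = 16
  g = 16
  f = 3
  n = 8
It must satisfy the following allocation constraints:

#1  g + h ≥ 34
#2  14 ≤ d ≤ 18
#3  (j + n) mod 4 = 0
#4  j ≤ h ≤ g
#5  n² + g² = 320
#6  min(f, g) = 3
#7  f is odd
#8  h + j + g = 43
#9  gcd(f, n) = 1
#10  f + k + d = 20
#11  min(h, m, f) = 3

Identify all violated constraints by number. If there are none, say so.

#1 g + h = 16 + 15 = 31; 31 < 34, bound 34 not met  FAIL
#2 d = 16 lies in [14, 18]  OK
#3 j + n = 20; 20 mod 4 = 0  OK
#4 values 12 ≤ 15 ≤ 16  OK
#5 n² + g² = 8² + 16² = 64 + 256 = 320  OK
#6 min(3, 16) = 3  OK
#7 f = 3 is odd  OK
#8 h + j + g = 15 + 12 + 16 = 43  OK
#9 gcd(3, 8) = 1  OK
#10 f + k + d = 3 + 1 + 16 = 20  OK
#11 min(15, 6, 3) = 3  OK

Constraint 1 does not hold.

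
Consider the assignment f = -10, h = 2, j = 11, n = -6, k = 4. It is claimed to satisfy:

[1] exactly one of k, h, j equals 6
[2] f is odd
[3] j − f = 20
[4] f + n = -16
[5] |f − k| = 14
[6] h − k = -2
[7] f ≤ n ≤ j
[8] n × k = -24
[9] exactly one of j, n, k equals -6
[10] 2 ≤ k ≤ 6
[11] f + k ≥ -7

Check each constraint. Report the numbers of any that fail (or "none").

Violated: 1, 2, and 3.

[1] k=4, h=2, j=11; 0 of them equal 6, not exactly one — fails.
[2] f = -10 is even — fails.
[3] j − f = 11 − (-10) = 21, not 20 — fails.
[4] f + n = -10 + (-6) = -16 — holds.
[5] |-10 − 4| = 14 — holds.
[6] h − k = 2 − 4 = -2 — holds.
[7] values -10 ≤ -6 ≤ 11 — holds.
[8] n × k = -6 × 4 = -24 — holds.
[9] j=11, n=-6, k=4; 1 of them equals -6 — holds.
[10] k = 4 lies in [2, 6] — holds.
[11] f + k = -10 + 4 = -6; -6 ≥ -7 — holds.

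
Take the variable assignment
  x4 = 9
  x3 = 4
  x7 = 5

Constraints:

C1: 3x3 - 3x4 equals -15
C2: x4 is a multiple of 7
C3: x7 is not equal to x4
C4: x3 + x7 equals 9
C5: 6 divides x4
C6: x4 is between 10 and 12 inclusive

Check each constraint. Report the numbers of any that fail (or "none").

Constraints 2, 5, 6 do not hold.

C1: 3x3 - 3x4 = 3(4) - 3(9) = -15 — OK.
C2: 9 = 7*1 + 2, so 7 does not divide 9 — violated.
C3: x7 = 5, x4 = 9; distinct — OK.
C4: x3 + x7 = 4 + 5 = 9 — OK.
C5: 9 = 6*1 + 3, so 6 does not divide 9 — violated.
C6: x4 = 9 is outside [10, 12] — violated.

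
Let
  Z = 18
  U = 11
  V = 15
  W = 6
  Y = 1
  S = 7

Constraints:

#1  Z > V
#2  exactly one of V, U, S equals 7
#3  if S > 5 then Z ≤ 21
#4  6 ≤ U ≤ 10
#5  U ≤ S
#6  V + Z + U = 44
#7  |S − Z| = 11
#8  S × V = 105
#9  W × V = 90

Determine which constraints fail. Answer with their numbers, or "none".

#1 Z = 18, V = 15; 18 > 15 — holds.
#2 V=15, U=11, S=7; 1 of them equals 7 — holds.
#3 S = 7 > 5, so we need Z ≤ 21; Z = 18 ≤ 21 — holds.
#4 U = 11 is outside [6, 10] — fails.
#5 U = 11, S = 7; 11 > 7 (want ≤) — fails.
#6 V + Z + U = 15 + 18 + 11 = 44 — holds.
#7 |7 − 18| = 11 — holds.
#8 S × V = 7 × 15 = 105 — holds.
#9 W × V = 6 × 15 = 90 — holds.

Violated: 4 and 5.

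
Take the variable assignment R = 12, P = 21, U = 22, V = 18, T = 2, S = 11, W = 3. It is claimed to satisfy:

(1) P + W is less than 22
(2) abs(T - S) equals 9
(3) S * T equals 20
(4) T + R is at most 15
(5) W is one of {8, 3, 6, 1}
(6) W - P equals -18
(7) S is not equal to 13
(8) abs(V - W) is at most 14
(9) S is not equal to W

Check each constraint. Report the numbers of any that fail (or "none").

(1) P + W = 21 + 3 = 24; 24 ≥ 22, bound 22 not met — does not hold.
(2) abs(2 - 11) = 9 — holds.
(3) S * T = 11 * 2 = 22, not 20 — does not hold.
(4) T + R = 2 + 12 = 14; 14 ≤ 15 — holds.
(5) W = 3 is in {8, 3, 6, 1} — holds.
(6) W - P = 3 - 21 = -18 — holds.
(7) S = 11, and 11 ≠ 13 — holds.
(8) abs(18 - 3) = 15; 15 > 14, exceeds bound 14 — does not hold.
(9) S = 11, W = 3; distinct — holds.

The assignment fails constraints 1, 3, 8.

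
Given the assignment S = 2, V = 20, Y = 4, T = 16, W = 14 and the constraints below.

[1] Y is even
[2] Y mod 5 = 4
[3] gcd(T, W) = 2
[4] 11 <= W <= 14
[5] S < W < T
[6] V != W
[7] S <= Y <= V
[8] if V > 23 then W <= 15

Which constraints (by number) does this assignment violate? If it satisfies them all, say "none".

No violations.

[1] Y = 4 is even  holds
[2] 4 mod 5 = 4  holds
[3] gcd(16, 14) = 2  holds
[4] W = 14 lies in [11, 14]  holds
[5] values 2 < 14 < 16  holds
[6] V = 20, W = 14; distinct  holds
[7] values 2 <= 4 <= 20  holds
[8] V = 20, not > 23; antecedent false, conditional vacuously true  holds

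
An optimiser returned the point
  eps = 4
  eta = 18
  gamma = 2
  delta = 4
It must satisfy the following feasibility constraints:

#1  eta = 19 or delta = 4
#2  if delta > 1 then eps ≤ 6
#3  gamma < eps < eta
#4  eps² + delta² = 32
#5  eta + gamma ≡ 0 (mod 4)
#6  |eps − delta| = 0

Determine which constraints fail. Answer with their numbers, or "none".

#1 eta = 18 ≠ 19, but delta = 4 = 4 (second disjunct) — holds.
#2 delta = 4 > 1, so we need eps ≤ 6; eps = 4 ≤ 6 — holds.
#3 values 2 < 4 < 18 — holds.
#4 eps² + delta² = 4² + 4² = 16 + 16 = 32 — holds.
#5 eta + gamma = 20; 20 mod 4 = 0 — holds.
#6 |4 − 4| = 0 — holds.

None — every constraint holds.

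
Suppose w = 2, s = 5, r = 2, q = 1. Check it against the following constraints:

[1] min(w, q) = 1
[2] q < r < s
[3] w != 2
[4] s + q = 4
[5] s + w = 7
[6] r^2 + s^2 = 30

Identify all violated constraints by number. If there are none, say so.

[1] min(2, 1) = 1 — satisfied.
[2] values 1 < 2 < 5 — satisfied.
[3] w = 2, but 2 is required to differ — violated.
[4] s + q = 5 + 1 = 6, not 4 — violated.
[5] s + w = 5 + 2 = 7 — satisfied.
[6] r^2 + s^2 = 2^2 + 5^2 = 4 + 25 = 29, not 30 — violated.

Constraints 3, 4, and 6 do not hold.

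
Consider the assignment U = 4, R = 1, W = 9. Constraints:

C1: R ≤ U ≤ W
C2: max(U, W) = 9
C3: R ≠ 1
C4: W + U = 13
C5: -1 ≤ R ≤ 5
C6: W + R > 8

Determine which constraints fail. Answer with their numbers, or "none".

C1: values 1 ≤ 4 ≤ 9  true
C2: max(4, 9) = 9  true
C3: R = 1, but 1 is required to differ  false
C4: W + U = 9 + 4 = 13  true
C5: R = 1 lies in [-1, 5]  true
C6: W + R = 9 + 1 = 10; 10 > 8  true

Constraint 3 is violated.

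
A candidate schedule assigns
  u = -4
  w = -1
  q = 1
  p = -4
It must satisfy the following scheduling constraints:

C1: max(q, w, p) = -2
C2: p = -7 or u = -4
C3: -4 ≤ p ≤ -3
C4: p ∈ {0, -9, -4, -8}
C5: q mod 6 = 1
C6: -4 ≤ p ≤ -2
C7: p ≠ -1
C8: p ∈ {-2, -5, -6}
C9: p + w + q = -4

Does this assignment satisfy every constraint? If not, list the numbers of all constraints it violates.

Constraints 1 and 8 are violated.

C1: max(1, -1, -4) = 1, not -2  no
C2: p = -4 ≠ -7, but u = -4 = -4 (second disjunct)  yes
C3: p = -4 lies in [-4, -3]  yes
C4: p = -4 is in {0, -9, -4, -8}  yes
C5: 1 mod 6 = 1  yes
C6: p = -4 lies in [-4, -2]  yes
C7: p = -4, and -4 ≠ -1  yes
C8: p = -4 is not in {-2, -5, -6}  no
C9: p + w + q = -4 + (-1) + 1 = -4  yes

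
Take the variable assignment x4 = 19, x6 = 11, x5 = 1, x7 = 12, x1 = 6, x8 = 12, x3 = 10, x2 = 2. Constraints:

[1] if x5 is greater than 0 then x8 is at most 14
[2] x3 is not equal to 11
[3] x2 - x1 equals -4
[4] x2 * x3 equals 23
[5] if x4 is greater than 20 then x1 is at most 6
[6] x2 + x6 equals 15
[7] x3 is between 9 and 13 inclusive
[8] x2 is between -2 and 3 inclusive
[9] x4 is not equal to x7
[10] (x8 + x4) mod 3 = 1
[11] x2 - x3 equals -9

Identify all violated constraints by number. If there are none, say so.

The assignment fails constraints 4, 6, and 11.

[1] x5 = 1 > 0, so we need x8 ≤ 14; x8 = 12 ≤ 14  holds
[2] x3 = 10, and 10 ≠ 11  holds
[3] x2 - x1 = 2 - 6 = -4  holds
[4] x2 * x3 = 2 * 10 = 20, not 23  fails
[5] x4 = 19, not > 20; antecedent false, conditional vacuously true  holds
[6] x2 + x6 = 2 + 11 = 13, not 15  fails
[7] x3 = 10 lies in [9, 13]  holds
[8] x2 = 2 lies in [-2, 3]  holds
[9] x4 = 19, x7 = 12; distinct  holds
[10] x8 + x4 = 31; 31 mod 3 = 1  holds
[11] x2 - x3 = 2 - 10 = -8, not -9  fails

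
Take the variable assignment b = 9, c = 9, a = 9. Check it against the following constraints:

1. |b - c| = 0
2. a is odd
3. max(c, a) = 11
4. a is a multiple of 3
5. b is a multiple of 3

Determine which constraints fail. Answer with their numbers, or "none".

Violated: 3.

1. |9 - 9| = 0  yes
2. a = 9 is odd  yes
3. max(9, 9) = 9, not 11  no
4. 9 / 3 = 3, so 3 divides 9  yes
5. 9 / 3 = 3, so 3 divides 9  yes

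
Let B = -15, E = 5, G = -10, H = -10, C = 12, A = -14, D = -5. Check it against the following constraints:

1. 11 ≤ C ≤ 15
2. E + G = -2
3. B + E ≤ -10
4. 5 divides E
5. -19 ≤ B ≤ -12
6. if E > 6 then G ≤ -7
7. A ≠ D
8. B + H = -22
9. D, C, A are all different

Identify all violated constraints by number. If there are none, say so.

1. C = 12 lies in [11, 15]  true
2. E + G = 5 + (-10) = -5, not -2  false
3. B + E = -15 + 5 = -10; -10 ≤ -10  true
4. 5 / 5 = 1, so 5 divides 5  true
5. B = -15 lies in [-19, -12]  true
6. E = 5, not > 6; antecedent false, conditional vacuously true  true
7. A = -14, D = -5; distinct  true
8. B + H = -15 + (-10) = -25, not -22  false
9. values -5, 12, -14 are pairwise distinct  true

Violated: 2 and 8.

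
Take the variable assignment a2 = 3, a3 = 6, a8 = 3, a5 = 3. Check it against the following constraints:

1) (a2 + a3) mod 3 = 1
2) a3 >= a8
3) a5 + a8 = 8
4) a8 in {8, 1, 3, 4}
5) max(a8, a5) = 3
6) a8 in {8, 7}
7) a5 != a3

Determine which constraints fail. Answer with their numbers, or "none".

1) a2 + a3 = 9; 9 mod 3 = 0, not 1  fails
2) a3 = 6, a8 = 3; 6 ≥ 3  holds
3) a5 + a8 = 3 + 3 = 6, not 8  fails
4) a8 = 3 is in {8, 1, 3, 4}  holds
5) max(3, 3) = 3  holds
6) a8 = 3 is not in {8, 7}  fails
7) a5 = 3, a3 = 6; distinct  holds

Constraints 1, 3, 6 do not hold.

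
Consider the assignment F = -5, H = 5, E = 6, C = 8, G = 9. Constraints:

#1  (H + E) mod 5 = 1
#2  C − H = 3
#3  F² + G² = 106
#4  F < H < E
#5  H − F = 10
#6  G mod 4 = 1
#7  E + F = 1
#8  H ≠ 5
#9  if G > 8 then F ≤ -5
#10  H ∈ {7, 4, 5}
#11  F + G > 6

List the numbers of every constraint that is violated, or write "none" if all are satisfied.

Constraints 8, 11 do not hold.

#1 H + E = 11; 11 mod 5 = 1 — OK.
#2 C − H = 8 − 5 = 3 — OK.
#3 F² + G² = (-5)² + 9² = 25 + 81 = 106 — OK.
#4 values -5 < 5 < 6 — OK.
#5 H − F = 5 − (-5) = 10 — OK.
#6 9 mod 4 = 1 — OK.
#7 E + F = 6 + (-5) = 1 — OK.
#8 H = 5, but 5 is required to differ — violated.
#9 G = 9 > 8, so we need F ≤ -5; F = -5 ≤ -5 — OK.
#10 H = 5 is in {7, 4, 5} — OK.
#11 F + G = -5 + 9 = 4; 4 ≤ 6, bound 6 not met — violated.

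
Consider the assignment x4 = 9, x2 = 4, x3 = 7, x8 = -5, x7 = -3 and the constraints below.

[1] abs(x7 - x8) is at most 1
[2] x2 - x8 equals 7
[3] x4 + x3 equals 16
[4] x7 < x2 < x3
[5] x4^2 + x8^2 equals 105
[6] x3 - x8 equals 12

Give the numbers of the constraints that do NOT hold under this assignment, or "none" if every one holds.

[1] abs(-3 - (-5)) = 2; 2 > 1, exceeds bound 1 — violated.
[2] x2 - x8 = 4 - (-5) = 9, not 7 — violated.
[3] x4 + x3 = 9 + 7 = 16 — satisfied.
[4] values -3 < 4 < 7 — satisfied.
[5] x4^2 + x8^2 = 9^2 + (-5)^2 = 81 + 25 = 106, not 105 — violated.
[6] x3 - x8 = 7 - (-5) = 12 — satisfied.

The assignment fails constraints 1, 2, and 5.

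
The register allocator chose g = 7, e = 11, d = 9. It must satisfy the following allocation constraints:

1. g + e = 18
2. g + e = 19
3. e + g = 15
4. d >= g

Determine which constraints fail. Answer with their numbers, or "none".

Violated: 2, 3.

1. g + e = 7 + 11 = 18  yes
2. g + e = 7 + 11 = 18, not 19  no
3. e + g = 11 + 7 = 18, not 15  no
4. d = 9, g = 7; 9 ≥ 7  yes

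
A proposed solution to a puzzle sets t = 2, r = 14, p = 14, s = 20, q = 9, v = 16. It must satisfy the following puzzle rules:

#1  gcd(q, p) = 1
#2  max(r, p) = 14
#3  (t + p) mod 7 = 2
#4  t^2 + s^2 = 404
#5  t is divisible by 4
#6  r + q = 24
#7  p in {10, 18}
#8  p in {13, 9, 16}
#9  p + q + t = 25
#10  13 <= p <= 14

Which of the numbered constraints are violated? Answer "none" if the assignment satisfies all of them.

Constraints 5, 6, 7, 8 do not hold.

#1 gcd(9, 14) = 1 — OK.
#2 max(14, 14) = 14 — OK.
#3 t + p = 16; 16 mod 7 = 2 — OK.
#4 t^2 + s^2 = 2^2 + 20^2 = 4 + 400 = 404 — OK.
#5 2 = 4*0 + 2, so 4 does not divide 2 — violated.
#6 r + q = 14 + 9 = 23, not 24 — violated.
#7 p = 14 is not in {10, 18} — violated.
#8 p = 14 is not in {13, 9, 16} — violated.
#9 p + q + t = 14 + 9 + 2 = 25 — OK.
#10 p = 14 lies in [13, 14] — OK.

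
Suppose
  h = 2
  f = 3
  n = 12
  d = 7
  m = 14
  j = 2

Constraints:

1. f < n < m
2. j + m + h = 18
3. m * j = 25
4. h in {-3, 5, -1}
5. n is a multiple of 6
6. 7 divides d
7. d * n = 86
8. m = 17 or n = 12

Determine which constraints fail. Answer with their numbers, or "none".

Constraints 3, 4, 7 do not hold.

1. values 3 < 12 < 14 — holds.
2. j + m + h = 2 + 14 + 2 = 18 — holds.
3. m * j = 14 * 2 = 28, not 25 — does not hold.
4. h = 2 is not in {-3, 5, -1} — does not hold.
5. 12 / 6 = 2, so 6 divides 12 — holds.
6. 7 / 7 = 1, so 7 divides 7 — holds.
7. d * n = 7 * 12 = 84, not 86 — does not hold.
8. m = 14 ≠ 17, but n = 12 = 12 (second disjunct) — holds.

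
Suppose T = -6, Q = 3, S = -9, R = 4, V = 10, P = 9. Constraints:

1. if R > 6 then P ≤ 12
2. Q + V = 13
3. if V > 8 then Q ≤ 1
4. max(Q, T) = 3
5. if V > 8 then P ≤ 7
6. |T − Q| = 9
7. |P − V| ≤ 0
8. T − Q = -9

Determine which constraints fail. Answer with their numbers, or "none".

Constraints 3, 5, and 7 are violated.

1. R = 4, not > 6; antecedent false, conditional vacuously true  holds
2. Q + V = 3 + 10 = 13  holds
3. V = 10 > 8, so we need Q ≤ 1; but Q = 3 > 1  fails
4. max(3, -6) = 3  holds
5. V = 10 > 8, so we need P ≤ 7; but P = 9 > 7  fails
6. |-6 − 3| = 9  holds
7. |9 − 10| = 1; 1 > 0, exceeds bound 0  fails
8. T − Q = -6 − 3 = -9  holds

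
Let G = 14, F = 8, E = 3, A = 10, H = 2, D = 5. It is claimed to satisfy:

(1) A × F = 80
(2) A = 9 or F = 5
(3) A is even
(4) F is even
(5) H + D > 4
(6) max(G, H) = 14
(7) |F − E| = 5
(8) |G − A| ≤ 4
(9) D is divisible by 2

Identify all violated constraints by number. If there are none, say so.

The assignment fails constraints 2, 9.

(1) A × F = 10 × 8 = 80  ✔
(2) A = 10 ≠ 9 and F = 8 ≠ 5; both disjuncts false  ✘
(3) A = 10 is even  ✔
(4) F = 8 is even  ✔
(5) H + D = 2 + 5 = 7; 7 > 4  ✔
(6) max(14, 2) = 14  ✔
(7) |8 − 3| = 5  ✔
(8) |14 − 10| = 4; 4 ≤ 4  ✔
(9) 5 = 2×2 + 1, so 2 does not divide 5  ✘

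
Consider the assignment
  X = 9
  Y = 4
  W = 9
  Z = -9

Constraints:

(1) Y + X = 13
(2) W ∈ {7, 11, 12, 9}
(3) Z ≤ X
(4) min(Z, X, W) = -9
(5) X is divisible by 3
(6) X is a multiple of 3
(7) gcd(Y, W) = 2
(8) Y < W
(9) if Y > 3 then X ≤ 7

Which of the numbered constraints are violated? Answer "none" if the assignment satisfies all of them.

(1) Y + X = 4 + 9 = 13  ✔
(2) W = 9 is in {7, 11, 12, 9}  ✔
(3) Z = -9, X = 9; -9 ≤ 9  ✔
(4) min(-9, 9, 9) = -9  ✔
(5) 9 / 3 = 3, so 3 divides 9  ✔
(6) 9 / 3 = 3, so 3 divides 9  ✔
(7) gcd(4, 9) = 1, not 2  ✘
(8) Y = 4, W = 9; 4 < 9  ✔
(9) Y = 4 > 3, so we need X ≤ 7; but X = 9 > 7  ✘

The assignment fails constraints 7 and 9.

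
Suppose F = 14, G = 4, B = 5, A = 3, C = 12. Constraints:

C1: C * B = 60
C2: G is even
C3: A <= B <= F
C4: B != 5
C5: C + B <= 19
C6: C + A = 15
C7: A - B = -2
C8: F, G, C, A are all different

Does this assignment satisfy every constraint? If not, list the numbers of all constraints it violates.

Violated: 4.

C1: C * B = 12 * 5 = 60 — satisfied.
C2: G = 4 is even — satisfied.
C3: values 3 <= 5 <= 14 — satisfied.
C4: B = 5, but 5 is required to differ — violated.
C5: C + B = 12 + 5 = 17; 17 ≤ 19 — satisfied.
C6: C + A = 12 + 3 = 15 — satisfied.
C7: A - B = 3 - 5 = -2 — satisfied.
C8: values 14, 4, 12, 3 are pairwise distinct — satisfied.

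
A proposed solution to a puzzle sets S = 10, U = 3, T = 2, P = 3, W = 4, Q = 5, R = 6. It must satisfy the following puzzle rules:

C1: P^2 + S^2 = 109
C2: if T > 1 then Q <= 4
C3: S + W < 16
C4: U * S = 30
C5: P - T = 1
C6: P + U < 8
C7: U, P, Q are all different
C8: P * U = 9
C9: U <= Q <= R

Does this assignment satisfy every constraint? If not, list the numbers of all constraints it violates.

Violated: 2, 7.

C1: P^2 + S^2 = 3^2 + 10^2 = 9 + 100 = 109  yes
C2: T = 2 > 1, so we need Q ≤ 4; but Q = 5 > 4  no
C3: S + W = 10 + 4 = 14; 14 < 16  yes
C4: U * S = 3 * 10 = 30  yes
C5: P - T = 3 - 2 = 1  yes
C6: P + U = 3 + 3 = 6; 6 < 8  yes
C7: U = P = 3, not all different  no
C8: P * U = 3 * 3 = 9  yes
C9: values 3 <= 5 <= 6  yes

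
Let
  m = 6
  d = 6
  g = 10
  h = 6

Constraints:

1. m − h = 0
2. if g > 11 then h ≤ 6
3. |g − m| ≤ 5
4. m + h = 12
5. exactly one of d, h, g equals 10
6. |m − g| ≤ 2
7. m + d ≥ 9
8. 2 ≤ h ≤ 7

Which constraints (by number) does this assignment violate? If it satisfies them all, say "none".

1. m − h = 6 − 6 = 0 — OK.
2. g = 10, not > 11; antecedent false, conditional vacuously true — OK.
3. |10 − 6| = 4; 4 ≤ 5 — OK.
4. m + h = 6 + 6 = 12 — OK.
5. d=6, h=6, g=10; 1 of them equals 10 — OK.
6. |6 − 10| = 4; 4 > 2, exceeds bound 2 — violated.
7. m + d = 6 + 6 = 12; 12 ≥ 9 — OK.
8. h = 6 lies in [2, 7] — OK.

Constraint 6 is violated.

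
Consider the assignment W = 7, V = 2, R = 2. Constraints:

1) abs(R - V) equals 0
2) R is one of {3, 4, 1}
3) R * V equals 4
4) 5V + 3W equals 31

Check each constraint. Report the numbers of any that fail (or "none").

Constraint 2 does not hold.

1) abs(2 - 2) = 0 — satisfied.
2) R = 2 is not in {3, 4, 1} — violated.
3) R * V = 2 * 2 = 4 — satisfied.
4) 5V + 3W = 5(2) + 3(7) = 31 — satisfied.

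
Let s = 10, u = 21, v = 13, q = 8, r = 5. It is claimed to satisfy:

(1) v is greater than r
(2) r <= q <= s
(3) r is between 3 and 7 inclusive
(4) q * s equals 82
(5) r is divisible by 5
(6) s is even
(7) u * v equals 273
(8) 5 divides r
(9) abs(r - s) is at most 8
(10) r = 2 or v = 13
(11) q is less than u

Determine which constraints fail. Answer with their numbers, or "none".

(1) v = 13, r = 5; 13 > 5 — holds.
(2) values 5 <= 8 <= 10 — holds.
(3) r = 5 lies in [3, 7] — holds.
(4) q * s = 8 * 10 = 80, not 82 — does not hold.
(5) 5 / 5 = 1, so 5 divides 5 — holds.
(6) s = 10 is even — holds.
(7) u * v = 21 * 13 = 273 — holds.
(8) 5 / 5 = 1, so 5 divides 5 — holds.
(9) abs(5 - 10) = 5; 5 ≤ 8 — holds.
(10) r = 5 ≠ 2, but v = 13 = 13 (second disjunct) — holds.
(11) q = 8, u = 21; 8 < 21 — holds.

No — constraint 4 is not satisfied.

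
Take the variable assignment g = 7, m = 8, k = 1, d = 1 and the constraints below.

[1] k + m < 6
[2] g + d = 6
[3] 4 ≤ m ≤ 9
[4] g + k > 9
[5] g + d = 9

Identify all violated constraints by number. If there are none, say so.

No — constraints 1, 2, 4, and 5 are not satisfied.

[1] k + m = 1 + 8 = 9; 9 ≥ 6, bound 6 not met — violated.
[2] g + d = 7 + 1 = 8, not 6 — violated.
[3] m = 8 lies in [4, 9] — OK.
[4] g + k = 7 + 1 = 8; 8 ≤ 9, bound 9 not met — violated.
[5] g + d = 7 + 1 = 8, not 9 — violated.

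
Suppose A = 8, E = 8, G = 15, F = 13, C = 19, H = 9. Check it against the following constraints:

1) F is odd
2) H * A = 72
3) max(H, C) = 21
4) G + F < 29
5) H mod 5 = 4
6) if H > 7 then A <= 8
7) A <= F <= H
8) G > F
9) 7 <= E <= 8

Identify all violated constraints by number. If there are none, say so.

1) F = 13 is odd  ✔
2) H * A = 9 * 8 = 72  ✔
3) max(9, 19) = 19, not 21  ✘
4) G + F = 15 + 13 = 28; 28 < 29  ✔
5) 9 mod 5 = 4  ✔
6) H = 9 > 7, so we need A ≤ 8; A = 8 ≤ 8  ✔
7) values 8, 13, 9; F = 13 is not <= H = 9  ✘
8) G = 15, F = 13; 15 > 13  ✔
9) E = 8 lies in [7, 8]  ✔

Constraints 3, 7 do not hold.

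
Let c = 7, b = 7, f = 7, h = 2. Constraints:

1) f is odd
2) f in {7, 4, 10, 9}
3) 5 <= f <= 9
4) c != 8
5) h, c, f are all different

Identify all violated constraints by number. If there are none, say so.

Constraint 5 does not hold.

1) f = 7 is odd  OK
2) f = 7 is in {7, 4, 10, 9}  OK
3) f = 7 lies in [5, 9]  OK
4) c = 7, and 7 ≠ 8  OK
5) c = f = 7, not all different  FAIL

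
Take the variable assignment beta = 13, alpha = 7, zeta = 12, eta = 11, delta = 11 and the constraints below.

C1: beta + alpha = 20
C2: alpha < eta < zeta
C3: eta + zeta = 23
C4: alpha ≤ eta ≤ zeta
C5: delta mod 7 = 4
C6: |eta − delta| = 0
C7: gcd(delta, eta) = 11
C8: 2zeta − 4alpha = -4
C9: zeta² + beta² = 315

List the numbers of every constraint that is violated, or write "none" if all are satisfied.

C1: beta + alpha = 13 + 7 = 20  holds
C2: values 7 < 11 < 12  holds
C3: eta + zeta = 11 + 12 = 23  holds
C4: values 7 ≤ 11 ≤ 12  holds
C5: 11 mod 7 = 4  holds
C6: |11 − 11| = 0  holds
C7: gcd(11, 11) = 11  holds
C8: 2zeta − 4alpha = 2(12) − 4(7) = -4  holds
C9: zeta² + beta² = 12² + 13² = 144 + 169 = 313, not 315  fails

Constraint 9 is violated.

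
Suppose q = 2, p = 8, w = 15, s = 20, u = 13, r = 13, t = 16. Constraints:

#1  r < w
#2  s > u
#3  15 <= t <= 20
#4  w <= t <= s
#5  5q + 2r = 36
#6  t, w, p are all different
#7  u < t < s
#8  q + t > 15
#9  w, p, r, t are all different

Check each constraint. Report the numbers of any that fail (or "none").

No violations.

#1 r = 13, w = 15; 13 < 15 — holds.
#2 s = 20, u = 13; 20 > 13 — holds.
#3 t = 16 lies in [15, 20] — holds.
#4 values 15 <= 16 <= 20 — holds.
#5 5q + 2r = 5(2) + 2(13) = 36 — holds.
#6 values 16, 15, 8 are pairwise distinct — holds.
#7 values 13 < 16 < 20 — holds.
#8 q + t = 2 + 16 = 18; 18 > 15 — holds.
#9 values 15, 8, 13, 16 are pairwise distinct — holds.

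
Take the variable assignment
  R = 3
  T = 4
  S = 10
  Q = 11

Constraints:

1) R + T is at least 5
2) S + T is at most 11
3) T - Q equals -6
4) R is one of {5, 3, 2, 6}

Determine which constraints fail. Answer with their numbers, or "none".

1) R + T = 3 + 4 = 7; 7 ≥ 5 — holds.
2) S + T = 10 + 4 = 14; 14 > 11, bound 11 not met — fails.
3) T - Q = 4 - 11 = -7, not -6 — fails.
4) R = 3 is in {5, 3, 2, 6} — holds.

Constraints 2, 3 do not hold.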